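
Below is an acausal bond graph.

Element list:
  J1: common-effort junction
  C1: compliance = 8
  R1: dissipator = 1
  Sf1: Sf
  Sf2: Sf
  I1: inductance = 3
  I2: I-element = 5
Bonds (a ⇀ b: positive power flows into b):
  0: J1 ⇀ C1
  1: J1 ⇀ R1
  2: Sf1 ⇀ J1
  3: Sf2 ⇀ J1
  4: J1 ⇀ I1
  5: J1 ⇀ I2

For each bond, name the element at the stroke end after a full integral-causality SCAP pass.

#2 stroke at Sf1  (Sf1 fixes flow; stroke at Sf1)
#3 stroke at Sf2  (Sf2: flow source, stroke at near end)
#0 stroke at J1  (prefer integral on C1)
#1 stroke at R1  (common-e at J1 fixed by 0)
#4 stroke at I1  (J1: bond 0 brought effort, rest push out)
#5 stroke at I2  (J1 effort already set via bond 0)

#0 stroke at J1
#1 stroke at R1
#2 stroke at Sf1
#3 stroke at Sf2
#4 stroke at I1
#5 stroke at I2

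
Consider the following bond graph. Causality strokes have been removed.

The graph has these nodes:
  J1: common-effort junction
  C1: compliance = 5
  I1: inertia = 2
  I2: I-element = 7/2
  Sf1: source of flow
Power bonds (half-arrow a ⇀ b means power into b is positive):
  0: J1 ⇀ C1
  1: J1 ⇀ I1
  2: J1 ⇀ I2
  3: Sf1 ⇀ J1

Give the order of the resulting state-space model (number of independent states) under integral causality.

3  (C1, I1, I2 all integral)

β3 |Sf1  (Sf1: flow source, stroke at near end)
β0 |J1  (prefer integral on C1)
β1 |I1  (common-e at J1 fixed by 0)
β2 |I2  (J1 effort already set via bond 0)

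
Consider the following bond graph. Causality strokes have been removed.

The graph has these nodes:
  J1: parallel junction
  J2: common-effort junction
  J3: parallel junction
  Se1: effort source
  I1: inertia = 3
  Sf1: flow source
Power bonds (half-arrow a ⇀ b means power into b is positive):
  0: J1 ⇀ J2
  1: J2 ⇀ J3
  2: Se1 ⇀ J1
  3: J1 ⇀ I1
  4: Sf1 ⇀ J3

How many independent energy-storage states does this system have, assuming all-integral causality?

1  (I1 all integral)

bond 2 stroke→J1  (source Se1 imposes e)
bond 4 stroke→Sf1  (Sf1: flow source, stroke at near end)
bond 0 stroke→J2  (J1: bond 2 brought effort, rest push out)
bond 3 stroke→I1  (0-jn J1 has e-setter on 2)
bond 1 stroke→J3  (J2: bond 0 brought effort, rest push out)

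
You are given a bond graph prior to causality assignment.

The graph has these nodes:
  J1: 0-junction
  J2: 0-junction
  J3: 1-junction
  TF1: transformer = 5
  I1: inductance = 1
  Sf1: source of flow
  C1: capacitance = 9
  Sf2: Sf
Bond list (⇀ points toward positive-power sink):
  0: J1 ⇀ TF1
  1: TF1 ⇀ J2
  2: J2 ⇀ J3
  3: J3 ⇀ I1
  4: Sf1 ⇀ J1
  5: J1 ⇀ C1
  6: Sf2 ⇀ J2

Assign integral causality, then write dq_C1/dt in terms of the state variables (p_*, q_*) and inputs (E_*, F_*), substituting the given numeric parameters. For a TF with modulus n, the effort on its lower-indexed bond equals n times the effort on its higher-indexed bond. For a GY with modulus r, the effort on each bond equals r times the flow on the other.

dq_C1/dt = F_Sf1 + F_Sf2/5 - p_I1/5

β4 stroke at Sf1  (Sf1: flow source, stroke at near end)
β6 stroke at Sf2  (source Sf2 imposes f)
β3 stroke at I1  (I1: I, integral causality)
β2 stroke at J3  (J3: bond 3 brought flow, rest push out)
β1 stroke at J2  (closing 0-jn rule on J2)
β0 stroke at TF1  (TF1 one-in-one-out from 1)
β5 stroke at J1  (closing 0-jn rule on J1)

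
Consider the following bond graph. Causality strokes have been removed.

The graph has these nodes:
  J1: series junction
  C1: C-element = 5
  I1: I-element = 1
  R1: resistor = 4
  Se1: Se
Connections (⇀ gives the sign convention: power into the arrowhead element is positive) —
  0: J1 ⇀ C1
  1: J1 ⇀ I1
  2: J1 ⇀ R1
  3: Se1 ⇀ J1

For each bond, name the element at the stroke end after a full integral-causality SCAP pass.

bond 3 stroke at J1  (source Se1 imposes e)
bond 0 stroke at J1  (prefer integral on C1)
bond 1 stroke at I1  (I1 integral (f out))
bond 2 stroke at J1  (J1: bond 1 brought flow, rest push out)

#0 →J1
#1 →I1
#2 →J1
#3 →J1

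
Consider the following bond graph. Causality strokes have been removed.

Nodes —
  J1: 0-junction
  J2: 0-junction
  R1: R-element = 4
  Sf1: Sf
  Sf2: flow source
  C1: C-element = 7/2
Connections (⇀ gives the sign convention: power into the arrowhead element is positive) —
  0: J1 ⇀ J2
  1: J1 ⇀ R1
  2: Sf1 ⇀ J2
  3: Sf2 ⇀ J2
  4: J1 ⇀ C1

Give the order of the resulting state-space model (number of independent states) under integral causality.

1  (C1 all integral)

β2 stroke at Sf1  (Sf1: flow source, stroke at near end)
β3 stroke at Sf2  (Sf2 (Sf) sets flow on bond)
β0 stroke at J2  (closing 0-jn rule on J2)
β4 stroke at J1  (C1 outputs effort q/C1)
β1 stroke at R1  (J1 effort already set via bond 4)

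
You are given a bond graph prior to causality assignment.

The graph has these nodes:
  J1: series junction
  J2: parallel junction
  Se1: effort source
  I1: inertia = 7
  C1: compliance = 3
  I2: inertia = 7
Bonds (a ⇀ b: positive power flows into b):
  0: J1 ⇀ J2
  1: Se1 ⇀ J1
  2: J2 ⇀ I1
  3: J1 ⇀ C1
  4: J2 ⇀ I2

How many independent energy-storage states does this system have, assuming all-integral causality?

bond 1 stroke at J1  (Se1: effort source, stroke at far end)
bond 2 stroke at I1  (I1: I, integral causality)
bond 3 stroke at J1  (C1: C, integral causality)
bond 0 stroke at J2  (J1: last free bond brings flow in)
bond 4 stroke at I2  (common-e at J2 fixed by 0)

3  (C1, I1, I2 all integral)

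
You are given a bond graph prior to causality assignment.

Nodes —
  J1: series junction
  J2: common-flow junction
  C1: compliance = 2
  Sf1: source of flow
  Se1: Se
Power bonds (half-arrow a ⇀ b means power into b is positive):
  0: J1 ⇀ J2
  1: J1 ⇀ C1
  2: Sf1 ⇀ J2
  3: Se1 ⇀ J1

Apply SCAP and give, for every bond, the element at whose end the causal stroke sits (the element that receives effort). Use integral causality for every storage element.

#0 |J2
#1 |J1
#2 |Sf1
#3 |J1

b2 |Sf1  (Sf1 (Sf) sets flow on bond)
b3 |J1  (source Se1 imposes e)
b0 |J2  (J2 flow already set via bond 2)
b1 |J1  (1-jn J1 has f-setter on 0)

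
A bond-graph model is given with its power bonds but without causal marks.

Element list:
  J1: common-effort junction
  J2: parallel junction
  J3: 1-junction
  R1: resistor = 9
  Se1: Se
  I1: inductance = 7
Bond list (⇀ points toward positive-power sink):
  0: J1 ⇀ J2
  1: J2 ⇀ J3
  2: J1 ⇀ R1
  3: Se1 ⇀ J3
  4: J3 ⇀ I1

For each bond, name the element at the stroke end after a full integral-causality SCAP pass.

β3 |J3  (Se1: effort source, stroke at far end)
β4 |I1  (prefer integral on I1)
β1 |J3  (1-jn J3 has f-setter on 4)
β0 |J2  (closing 0-jn rule on J2)
β2 |J1  (J1: last free bond brings effort in)

b0 stroke at J2
b1 stroke at J3
b2 stroke at J1
b3 stroke at J3
b4 stroke at I1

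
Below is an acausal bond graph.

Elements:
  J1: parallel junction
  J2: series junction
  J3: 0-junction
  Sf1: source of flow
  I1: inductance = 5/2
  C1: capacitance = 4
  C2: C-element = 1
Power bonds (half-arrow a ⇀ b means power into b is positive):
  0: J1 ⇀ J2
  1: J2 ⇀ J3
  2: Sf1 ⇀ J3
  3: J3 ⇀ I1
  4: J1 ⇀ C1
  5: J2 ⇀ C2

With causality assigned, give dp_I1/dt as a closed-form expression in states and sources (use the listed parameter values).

bond 2 →Sf1  (Sf1 (Sf) sets flow on bond)
bond 3 →I1  (I1 outputs flow p/I1)
bond 1 →J3  (J3: last free bond brings effort in)
bond 0 →J2  (common-f at J2 fixed by 1)
bond 5 →J2  (J2 flow already set via bond 1)
bond 4 →J1  (closing 0-jn rule on J1)

dp_I1/dt = q_C1/4 - q_C2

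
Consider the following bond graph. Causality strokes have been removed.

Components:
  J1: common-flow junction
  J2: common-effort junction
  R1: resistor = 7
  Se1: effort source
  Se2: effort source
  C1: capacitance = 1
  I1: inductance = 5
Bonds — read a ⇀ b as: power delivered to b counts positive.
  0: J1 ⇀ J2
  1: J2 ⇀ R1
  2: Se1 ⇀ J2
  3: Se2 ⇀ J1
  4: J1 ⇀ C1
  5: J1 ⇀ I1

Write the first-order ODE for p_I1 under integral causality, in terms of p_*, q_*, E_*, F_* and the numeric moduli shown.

dp_I1/dt = -E_Se1 + E_Se2 - q_C1

b2 stroke at J2  (source Se1 imposes e)
b3 stroke at J1  (Se2 (Se) sets effort on bond)
b0 stroke at J1  (J2: bond 2 brought effort, rest push out)
b1 stroke at R1  (0-jn J2 has e-setter on 2)
b4 stroke at J1  (C1 outputs effort q/C1)
b5 stroke at I1  (J1: last free bond brings flow in)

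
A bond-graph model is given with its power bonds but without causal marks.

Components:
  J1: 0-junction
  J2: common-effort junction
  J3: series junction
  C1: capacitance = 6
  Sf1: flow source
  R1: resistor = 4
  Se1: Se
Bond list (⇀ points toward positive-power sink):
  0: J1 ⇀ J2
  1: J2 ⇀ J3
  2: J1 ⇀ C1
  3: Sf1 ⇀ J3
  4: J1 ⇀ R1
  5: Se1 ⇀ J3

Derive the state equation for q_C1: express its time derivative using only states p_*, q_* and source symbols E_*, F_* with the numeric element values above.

b3 |Sf1  (Sf1: flow source, stroke at near end)
b5 |J3  (Se1: effort source, stroke at far end)
b1 |J3  (J3: bond 3 brought flow, rest push out)
b0 |J2  (J2: last free bond brings effort in)
b2 |J1  (C1 outputs effort q/C1)
b4 |R1  (J1: bond 2 brought effort, rest push out)

dq_C1/dt = -F_Sf1 - q_C1/24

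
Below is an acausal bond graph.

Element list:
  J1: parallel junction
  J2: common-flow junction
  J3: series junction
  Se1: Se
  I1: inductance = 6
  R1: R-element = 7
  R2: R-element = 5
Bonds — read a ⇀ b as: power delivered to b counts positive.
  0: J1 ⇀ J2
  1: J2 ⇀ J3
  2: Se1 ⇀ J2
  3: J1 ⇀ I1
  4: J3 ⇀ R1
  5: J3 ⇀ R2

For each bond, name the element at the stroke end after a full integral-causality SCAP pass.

bond 2 stroke→J2  (Se1 fixes effort; stroke away)
bond 3 stroke→I1  (I1: I, integral causality)
bond 0 stroke→J1  (closing 0-jn rule on J1)
bond 1 stroke→J2  (J2 flow already set via bond 0)
bond 4 stroke→J3  (J3: bond 1 brought flow, rest push out)
bond 5 stroke→J3  (J3: bond 1 brought flow, rest push out)

#0 stroke at J1
#1 stroke at J2
#2 stroke at J2
#3 stroke at I1
#4 stroke at J3
#5 stroke at J3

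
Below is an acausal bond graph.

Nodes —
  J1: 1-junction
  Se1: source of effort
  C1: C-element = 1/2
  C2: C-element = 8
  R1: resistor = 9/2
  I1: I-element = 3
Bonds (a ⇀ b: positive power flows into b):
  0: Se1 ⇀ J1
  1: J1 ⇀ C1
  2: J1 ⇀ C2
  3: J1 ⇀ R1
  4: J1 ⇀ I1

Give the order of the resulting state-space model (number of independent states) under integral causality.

β0 |J1  (source Se1 imposes e)
β1 |J1  (prefer integral on C1)
β2 |J1  (C2 outputs effort q/C2)
β4 |I1  (I1: I, integral causality)
β3 |J1  (common-f at J1 fixed by 4)

3  (C1, C2, I1 all integral)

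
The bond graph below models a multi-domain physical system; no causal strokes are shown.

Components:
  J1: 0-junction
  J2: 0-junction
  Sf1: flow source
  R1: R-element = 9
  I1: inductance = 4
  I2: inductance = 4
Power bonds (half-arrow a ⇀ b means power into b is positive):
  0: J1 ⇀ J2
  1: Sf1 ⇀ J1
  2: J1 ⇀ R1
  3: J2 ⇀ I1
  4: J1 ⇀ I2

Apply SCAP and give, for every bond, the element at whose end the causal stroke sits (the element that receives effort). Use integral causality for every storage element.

β0 stroke→J2
β1 stroke→Sf1
β2 stroke→J1
β3 stroke→I1
β4 stroke→I2

bond 1 stroke→Sf1  (Sf1 (Sf) sets flow on bond)
bond 3 stroke→I1  (I1: I, integral causality)
bond 0 stroke→J2  (J2 needs exactly one e-in)
bond 4 stroke→I2  (I2 integral (f out))
bond 2 stroke→J1  (closing 0-jn rule on J1)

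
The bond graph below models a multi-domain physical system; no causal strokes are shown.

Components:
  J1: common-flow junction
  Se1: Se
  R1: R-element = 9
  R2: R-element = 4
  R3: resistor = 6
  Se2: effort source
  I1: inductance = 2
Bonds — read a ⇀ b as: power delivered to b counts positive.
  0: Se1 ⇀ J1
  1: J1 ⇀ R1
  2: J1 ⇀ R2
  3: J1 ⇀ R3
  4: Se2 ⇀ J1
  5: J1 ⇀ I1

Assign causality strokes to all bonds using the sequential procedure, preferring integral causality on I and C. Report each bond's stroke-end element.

bond 0 stroke at J1  (Se1 fixes effort; stroke away)
bond 4 stroke at J1  (Se2 fixes effort; stroke away)
bond 5 stroke at I1  (prefer integral on I1)
bond 1 stroke at J1  (common-f at J1 fixed by 5)
bond 2 stroke at J1  (1-jn J1 has f-setter on 5)
bond 3 stroke at J1  (common-f at J1 fixed by 5)

b0 stroke→J1
b1 stroke→J1
b2 stroke→J1
b3 stroke→J1
b4 stroke→J1
b5 stroke→I1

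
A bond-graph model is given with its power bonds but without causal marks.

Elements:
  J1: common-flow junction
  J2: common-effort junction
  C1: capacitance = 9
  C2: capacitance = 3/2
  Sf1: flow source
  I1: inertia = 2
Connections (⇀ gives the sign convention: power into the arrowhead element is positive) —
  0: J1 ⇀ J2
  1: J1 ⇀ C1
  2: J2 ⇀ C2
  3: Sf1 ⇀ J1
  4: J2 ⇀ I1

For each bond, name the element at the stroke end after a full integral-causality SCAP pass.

β0 |J1
β1 |J1
β2 |J2
β3 |Sf1
β4 |I1

bond 3 stroke→Sf1  (source Sf1 imposes f)
bond 0 stroke→J1  (1-jn J1 has f-setter on 3)
bond 1 stroke→J1  (J1: bond 3 brought flow, rest push out)
bond 2 stroke→J2  (C2 integral (e out))
bond 4 stroke→I1  (common-e at J2 fixed by 2)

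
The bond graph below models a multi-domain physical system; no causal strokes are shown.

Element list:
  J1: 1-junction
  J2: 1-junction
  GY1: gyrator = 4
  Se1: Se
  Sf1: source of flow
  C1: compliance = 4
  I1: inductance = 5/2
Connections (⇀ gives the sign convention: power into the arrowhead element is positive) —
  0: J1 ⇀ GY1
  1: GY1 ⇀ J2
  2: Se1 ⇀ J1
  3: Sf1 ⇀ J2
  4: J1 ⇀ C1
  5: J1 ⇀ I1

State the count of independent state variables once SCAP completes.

bond 2 |J1  (source Se1 imposes e)
bond 3 |Sf1  (source Sf1 imposes f)
bond 1 |J2  (1-jn J2 has f-setter on 3)
bond 0 |J1  (GY1: gyrator matches bond 1)
bond 4 |J1  (C1 integral (e out))
bond 5 |I1  (J1: last free bond brings flow in)

2  (C1, I1 all integral)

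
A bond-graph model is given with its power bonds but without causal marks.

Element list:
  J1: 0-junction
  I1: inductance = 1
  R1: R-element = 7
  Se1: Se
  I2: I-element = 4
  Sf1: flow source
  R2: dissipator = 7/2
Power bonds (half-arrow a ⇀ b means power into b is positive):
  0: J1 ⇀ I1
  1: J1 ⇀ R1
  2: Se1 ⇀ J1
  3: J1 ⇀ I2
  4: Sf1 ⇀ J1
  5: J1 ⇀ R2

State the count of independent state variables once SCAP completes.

β2 |J1  (Se1: effort source, stroke at far end)
β4 |Sf1  (Sf1: flow source, stroke at near end)
β0 |I1  (0-jn J1 has e-setter on 2)
β1 |R1  (0-jn J1 has e-setter on 2)
β3 |I2  (common-e at J1 fixed by 2)
β5 |R2  (0-jn J1 has e-setter on 2)

2  (I1, I2 all integral)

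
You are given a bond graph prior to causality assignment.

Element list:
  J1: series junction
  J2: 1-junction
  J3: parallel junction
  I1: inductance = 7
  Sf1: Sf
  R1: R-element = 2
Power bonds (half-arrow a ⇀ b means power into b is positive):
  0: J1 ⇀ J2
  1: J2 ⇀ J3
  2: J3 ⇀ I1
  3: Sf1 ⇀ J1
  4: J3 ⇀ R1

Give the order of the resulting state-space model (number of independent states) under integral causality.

b3 stroke at Sf1  (Sf1 fixes flow; stroke at Sf1)
b0 stroke at J1  (J1: bond 3 brought flow, rest push out)
b1 stroke at J2  (common-f at J2 fixed by 0)
b2 stroke at I1  (I1 outputs flow p/I1)
b4 stroke at J3  (only one effort-in slot at J3)

1  (I1 all integral)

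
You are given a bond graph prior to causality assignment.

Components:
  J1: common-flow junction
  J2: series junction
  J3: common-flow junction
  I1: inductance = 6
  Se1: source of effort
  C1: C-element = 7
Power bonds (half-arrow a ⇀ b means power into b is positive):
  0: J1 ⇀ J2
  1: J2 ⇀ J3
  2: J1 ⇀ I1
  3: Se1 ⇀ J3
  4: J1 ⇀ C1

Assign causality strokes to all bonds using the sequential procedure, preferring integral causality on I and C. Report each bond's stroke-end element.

#3 |J3  (Se1: effort source, stroke at far end)
#1 |J2  (closing 1-jn rule on J3)
#0 |J1  (J2: last free bond brings flow in)
#2 |I1  (I1 outputs flow p/I1)
#4 |J1  (J1: bond 2 brought flow, rest push out)

b0 |J1
b1 |J2
b2 |I1
b3 |J3
b4 |J1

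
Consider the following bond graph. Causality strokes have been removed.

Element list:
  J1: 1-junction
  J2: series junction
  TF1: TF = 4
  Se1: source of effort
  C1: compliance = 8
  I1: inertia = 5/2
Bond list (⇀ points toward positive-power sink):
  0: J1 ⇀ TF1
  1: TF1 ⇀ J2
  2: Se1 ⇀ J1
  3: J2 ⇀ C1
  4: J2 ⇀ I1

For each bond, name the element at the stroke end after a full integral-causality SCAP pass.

β0 |TF1
β1 |J2
β2 |J1
β3 |J2
β4 |I1

β2 stroke→J1  (Se1 (Se) sets effort on bond)
β0 stroke→TF1  (J1 needs exactly one f-in)
β1 stroke→J2  (through TF1, causality passes straight; one stroke at TF1)
β3 stroke→J2  (prefer integral on C1)
β4 stroke→I1  (J2 needs exactly one f-in)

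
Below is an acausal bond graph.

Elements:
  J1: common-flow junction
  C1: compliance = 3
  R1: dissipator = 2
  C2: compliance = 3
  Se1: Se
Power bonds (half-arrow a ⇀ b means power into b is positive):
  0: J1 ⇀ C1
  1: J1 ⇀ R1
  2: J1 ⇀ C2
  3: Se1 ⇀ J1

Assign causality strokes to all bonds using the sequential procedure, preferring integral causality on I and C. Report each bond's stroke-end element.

β0 |J1
β1 |R1
β2 |J1
β3 |J1

bond 3 stroke at J1  (source Se1 imposes e)
bond 0 stroke at J1  (C1: C, integral causality)
bond 2 stroke at J1  (C2 outputs effort q/C2)
bond 1 stroke at R1  (J1: last free bond brings flow in)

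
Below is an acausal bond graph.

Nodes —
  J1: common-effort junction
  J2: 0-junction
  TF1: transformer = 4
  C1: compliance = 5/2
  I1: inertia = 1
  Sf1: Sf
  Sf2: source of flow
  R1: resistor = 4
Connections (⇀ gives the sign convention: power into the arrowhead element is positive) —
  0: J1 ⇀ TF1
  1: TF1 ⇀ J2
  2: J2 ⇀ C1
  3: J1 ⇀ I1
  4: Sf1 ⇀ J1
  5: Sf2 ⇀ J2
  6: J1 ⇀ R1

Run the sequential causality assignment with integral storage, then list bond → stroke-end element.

β0 |J1
β1 |TF1
β2 |J2
β3 |I1
β4 |Sf1
β5 |Sf2
β6 |R1

#4 stroke at Sf1  (Sf1 (Sf) sets flow on bond)
#5 stroke at Sf2  (Sf2 (Sf) sets flow on bond)
#2 stroke at J2  (C1: C, integral causality)
#1 stroke at TF1  (J2 effort already set via bond 2)
#0 stroke at J1  (through TF1, causality passes straight; one stroke at TF1)
#3 stroke at I1  (J1 effort already set via bond 0)
#6 stroke at R1  (common-e at J1 fixed by 0)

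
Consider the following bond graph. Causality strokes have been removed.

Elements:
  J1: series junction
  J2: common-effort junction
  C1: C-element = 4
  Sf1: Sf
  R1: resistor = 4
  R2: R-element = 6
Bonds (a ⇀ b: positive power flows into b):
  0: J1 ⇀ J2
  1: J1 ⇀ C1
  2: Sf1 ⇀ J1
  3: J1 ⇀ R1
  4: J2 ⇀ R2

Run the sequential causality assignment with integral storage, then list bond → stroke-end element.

b2 stroke at Sf1  (Sf1 fixes flow; stroke at Sf1)
b0 stroke at J1  (J1 flow already set via bond 2)
b1 stroke at J1  (J1 flow already set via bond 2)
b3 stroke at J1  (J1: bond 2 brought flow, rest push out)
b4 stroke at J2  (only one effort-in slot at J2)

β0 →J1
β1 →J1
β2 →Sf1
β3 →J1
β4 →J2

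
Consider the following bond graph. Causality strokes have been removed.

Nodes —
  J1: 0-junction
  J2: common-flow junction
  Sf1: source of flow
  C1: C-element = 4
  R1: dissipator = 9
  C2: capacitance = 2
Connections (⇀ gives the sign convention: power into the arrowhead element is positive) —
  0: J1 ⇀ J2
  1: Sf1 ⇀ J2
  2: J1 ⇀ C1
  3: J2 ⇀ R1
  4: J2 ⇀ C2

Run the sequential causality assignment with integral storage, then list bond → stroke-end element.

β0 stroke at J2
β1 stroke at Sf1
β2 stroke at J1
β3 stroke at J2
β4 stroke at J2

#1 →Sf1  (Sf1 fixes flow; stroke at Sf1)
#0 →J2  (1-jn J2 has f-setter on 1)
#3 →J2  (J2: bond 1 brought flow, rest push out)
#4 →J2  (1-jn J2 has f-setter on 1)
#2 →J1  (J1 needs exactly one e-in)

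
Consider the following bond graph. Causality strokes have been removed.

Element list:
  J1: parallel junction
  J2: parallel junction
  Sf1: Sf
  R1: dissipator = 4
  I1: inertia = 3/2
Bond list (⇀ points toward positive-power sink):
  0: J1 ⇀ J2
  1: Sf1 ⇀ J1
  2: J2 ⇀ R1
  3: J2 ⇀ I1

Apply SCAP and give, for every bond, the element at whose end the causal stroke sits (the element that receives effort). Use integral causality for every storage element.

bond 0 |J1
bond 1 |Sf1
bond 2 |J2
bond 3 |I1

#1 →Sf1  (source Sf1 imposes f)
#0 →J1  (J1 needs exactly one e-in)
#3 →I1  (I1 outputs flow p/I1)
#2 →J2  (only one effort-in slot at J2)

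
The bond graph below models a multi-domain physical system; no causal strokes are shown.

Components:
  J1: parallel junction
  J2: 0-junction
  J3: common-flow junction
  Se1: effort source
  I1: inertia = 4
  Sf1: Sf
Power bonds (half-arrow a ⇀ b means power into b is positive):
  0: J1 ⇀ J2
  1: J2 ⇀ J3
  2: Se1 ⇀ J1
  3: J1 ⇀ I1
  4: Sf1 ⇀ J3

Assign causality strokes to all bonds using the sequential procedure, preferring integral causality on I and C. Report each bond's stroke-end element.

b2 stroke at J1  (Se1 fixes effort; stroke away)
b4 stroke at Sf1  (Sf1 fixes flow; stroke at Sf1)
b0 stroke at J2  (0-jn J1 has e-setter on 2)
b3 stroke at I1  (J1: bond 2 brought effort, rest push out)
b1 stroke at J3  (J2: bond 0 brought effort, rest push out)

bond 0 stroke→J2
bond 1 stroke→J3
bond 2 stroke→J1
bond 3 stroke→I1
bond 4 stroke→Sf1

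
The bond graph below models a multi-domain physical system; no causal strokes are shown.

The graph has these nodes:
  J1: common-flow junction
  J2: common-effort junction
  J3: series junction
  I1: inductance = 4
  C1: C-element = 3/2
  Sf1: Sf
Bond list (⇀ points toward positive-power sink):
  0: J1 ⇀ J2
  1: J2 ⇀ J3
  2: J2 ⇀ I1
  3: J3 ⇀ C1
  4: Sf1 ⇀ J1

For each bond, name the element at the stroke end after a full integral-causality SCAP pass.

b0 |J1
b1 |J2
b2 |I1
b3 |J3
b4 |Sf1

b4 |Sf1  (Sf1: flow source, stroke at near end)
b0 |J1  (1-jn J1 has f-setter on 4)
b2 |I1  (I1 outputs flow p/I1)
b1 |J2  (J2 needs exactly one e-in)
b3 |J3  (J3: bond 1 brought flow, rest push out)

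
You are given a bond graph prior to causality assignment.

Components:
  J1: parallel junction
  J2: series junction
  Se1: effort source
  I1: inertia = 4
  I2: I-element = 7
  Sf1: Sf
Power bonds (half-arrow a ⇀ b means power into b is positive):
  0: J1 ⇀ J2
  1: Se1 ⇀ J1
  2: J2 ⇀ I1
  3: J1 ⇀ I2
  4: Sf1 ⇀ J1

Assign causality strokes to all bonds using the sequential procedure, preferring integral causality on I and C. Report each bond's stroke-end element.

β0 stroke at J2
β1 stroke at J1
β2 stroke at I1
β3 stroke at I2
β4 stroke at Sf1

b1 stroke→J1  (Se1 fixes effort; stroke away)
b4 stroke→Sf1  (Sf1 (Sf) sets flow on bond)
b0 stroke→J2  (common-e at J1 fixed by 1)
b3 stroke→I2  (J1 effort already set via bond 1)
b2 stroke→I1  (only one flow-in slot at J2)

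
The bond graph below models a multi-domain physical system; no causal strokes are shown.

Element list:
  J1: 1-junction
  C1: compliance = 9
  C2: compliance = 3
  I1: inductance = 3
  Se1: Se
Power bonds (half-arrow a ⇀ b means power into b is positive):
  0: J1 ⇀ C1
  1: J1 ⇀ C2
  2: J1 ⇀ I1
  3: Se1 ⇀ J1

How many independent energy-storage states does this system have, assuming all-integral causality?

bond 3 |J1  (Se1: effort source, stroke at far end)
bond 0 |J1  (C1 outputs effort q/C1)
bond 1 |J1  (prefer integral on C2)
bond 2 |I1  (closing 1-jn rule on J1)

3  (C1, C2, I1 all integral)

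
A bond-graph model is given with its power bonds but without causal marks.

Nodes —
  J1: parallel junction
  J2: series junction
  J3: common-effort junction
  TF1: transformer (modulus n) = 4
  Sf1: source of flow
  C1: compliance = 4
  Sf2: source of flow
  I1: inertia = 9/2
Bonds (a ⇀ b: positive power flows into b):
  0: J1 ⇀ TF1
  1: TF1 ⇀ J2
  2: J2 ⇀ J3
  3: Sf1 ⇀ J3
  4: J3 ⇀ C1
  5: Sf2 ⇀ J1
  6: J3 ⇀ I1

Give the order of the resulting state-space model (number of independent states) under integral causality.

2  (C1, I1 all integral)

β3 |Sf1  (Sf1: flow source, stroke at near end)
β5 |Sf2  (Sf2: flow source, stroke at near end)
β0 |J1  (only one effort-in slot at J1)
β1 |TF1  (TF1: transformer flips bond 0)
β2 |J2  (1-jn J2 has f-setter on 1)
β4 |J3  (C1 outputs effort q/C1)
β6 |I1  (J3 effort already set via bond 4)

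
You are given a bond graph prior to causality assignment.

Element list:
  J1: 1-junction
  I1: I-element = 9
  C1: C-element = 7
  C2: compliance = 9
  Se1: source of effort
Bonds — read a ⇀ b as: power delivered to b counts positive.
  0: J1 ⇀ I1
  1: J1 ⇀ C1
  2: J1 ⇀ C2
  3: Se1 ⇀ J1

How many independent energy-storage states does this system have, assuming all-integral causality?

3  (C1, C2, I1 all integral)

b3 |J1  (Se1 (Se) sets effort on bond)
b0 |I1  (I1 integral (f out))
b1 |J1  (J1: bond 0 brought flow, rest push out)
b2 |J1  (J1: bond 0 brought flow, rest push out)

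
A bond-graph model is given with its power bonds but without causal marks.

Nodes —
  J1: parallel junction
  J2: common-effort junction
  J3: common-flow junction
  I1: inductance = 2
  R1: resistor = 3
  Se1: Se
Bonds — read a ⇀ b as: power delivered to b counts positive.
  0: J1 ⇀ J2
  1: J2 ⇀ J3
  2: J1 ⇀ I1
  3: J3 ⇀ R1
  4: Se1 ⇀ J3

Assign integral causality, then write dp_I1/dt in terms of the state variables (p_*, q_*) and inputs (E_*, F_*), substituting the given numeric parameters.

dp_I1/dt = -E_Se1 - 3*p_I1/2

#4 stroke→J3  (Se1: effort source, stroke at far end)
#2 stroke→I1  (I1 integral (f out))
#0 stroke→J1  (only one effort-in slot at J1)
#1 stroke→J2  (only one effort-in slot at J2)
#3 stroke→J3  (J3 flow already set via bond 1)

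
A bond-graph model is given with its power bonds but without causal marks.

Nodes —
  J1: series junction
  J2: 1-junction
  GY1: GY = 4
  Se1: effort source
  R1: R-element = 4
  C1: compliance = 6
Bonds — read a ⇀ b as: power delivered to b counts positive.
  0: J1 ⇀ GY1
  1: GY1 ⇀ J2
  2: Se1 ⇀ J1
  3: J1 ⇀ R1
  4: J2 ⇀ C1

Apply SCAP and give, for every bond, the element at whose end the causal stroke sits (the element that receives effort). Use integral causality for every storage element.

β0 stroke→GY1
β1 stroke→GY1
β2 stroke→J1
β3 stroke→J1
β4 stroke→J2

#2 →J1  (Se1 fixes effort; stroke away)
#4 →J2  (C1 outputs effort q/C1)
#1 →GY1  (only one flow-in slot at J2)
#0 →GY1  (GY GY1: same side as bond 1)
#3 →J1  (common-f at J1 fixed by 0)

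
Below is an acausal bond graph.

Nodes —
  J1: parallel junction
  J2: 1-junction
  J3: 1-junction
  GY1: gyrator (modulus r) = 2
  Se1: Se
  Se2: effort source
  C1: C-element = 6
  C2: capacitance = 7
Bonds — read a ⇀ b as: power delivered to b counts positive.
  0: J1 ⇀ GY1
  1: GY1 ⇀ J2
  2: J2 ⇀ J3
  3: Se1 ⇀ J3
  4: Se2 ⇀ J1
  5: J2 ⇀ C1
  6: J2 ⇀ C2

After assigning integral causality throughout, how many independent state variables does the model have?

2  (C1, C2 all integral)

β3 |J3  (source Se1 imposes e)
β4 |J1  (Se2: effort source, stroke at far end)
β0 |GY1  (common-e at J1 fixed by 4)
β2 |J2  (only one flow-in slot at J3)
β1 |GY1  (through GY1, causality inverts; strokes same side of GY1)
β5 |J2  (J2: bond 1 brought flow, rest push out)
β6 |J2  (J2: bond 1 brought flow, rest push out)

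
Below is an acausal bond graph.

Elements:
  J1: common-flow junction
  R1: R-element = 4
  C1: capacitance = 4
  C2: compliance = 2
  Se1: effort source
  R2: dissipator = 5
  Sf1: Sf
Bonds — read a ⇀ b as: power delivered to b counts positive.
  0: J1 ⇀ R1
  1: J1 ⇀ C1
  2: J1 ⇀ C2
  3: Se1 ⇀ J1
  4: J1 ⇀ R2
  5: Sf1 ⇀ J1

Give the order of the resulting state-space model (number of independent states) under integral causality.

2  (C1, C2 all integral)

bond 3 stroke at J1  (Se1 fixes effort; stroke away)
bond 5 stroke at Sf1  (source Sf1 imposes f)
bond 0 stroke at J1  (J1 flow already set via bond 5)
bond 1 stroke at J1  (common-f at J1 fixed by 5)
bond 2 stroke at J1  (J1 flow already set via bond 5)
bond 4 stroke at J1  (1-jn J1 has f-setter on 5)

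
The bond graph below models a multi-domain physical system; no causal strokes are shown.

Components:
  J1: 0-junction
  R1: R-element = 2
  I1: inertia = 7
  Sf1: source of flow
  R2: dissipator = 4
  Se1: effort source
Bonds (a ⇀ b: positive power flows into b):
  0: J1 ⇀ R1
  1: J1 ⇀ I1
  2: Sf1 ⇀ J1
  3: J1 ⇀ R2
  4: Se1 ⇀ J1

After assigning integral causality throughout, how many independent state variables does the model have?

1  (I1 all integral)

#2 stroke→Sf1  (Sf1 (Sf) sets flow on bond)
#4 stroke→J1  (source Se1 imposes e)
#0 stroke→R1  (0-jn J1 has e-setter on 4)
#1 stroke→I1  (J1: bond 4 brought effort, rest push out)
#3 stroke→R2  (0-jn J1 has e-setter on 4)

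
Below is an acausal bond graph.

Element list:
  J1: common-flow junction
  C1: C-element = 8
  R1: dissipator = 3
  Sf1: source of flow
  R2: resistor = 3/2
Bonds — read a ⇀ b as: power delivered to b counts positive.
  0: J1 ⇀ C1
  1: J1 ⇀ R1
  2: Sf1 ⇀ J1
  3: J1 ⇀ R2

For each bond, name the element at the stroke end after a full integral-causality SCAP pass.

bond 0 stroke→J1
bond 1 stroke→J1
bond 2 stroke→Sf1
bond 3 stroke→J1

#2 stroke at Sf1  (Sf1 (Sf) sets flow on bond)
#0 stroke at J1  (1-jn J1 has f-setter on 2)
#1 stroke at J1  (J1: bond 2 brought flow, rest push out)
#3 stroke at J1  (1-jn J1 has f-setter on 2)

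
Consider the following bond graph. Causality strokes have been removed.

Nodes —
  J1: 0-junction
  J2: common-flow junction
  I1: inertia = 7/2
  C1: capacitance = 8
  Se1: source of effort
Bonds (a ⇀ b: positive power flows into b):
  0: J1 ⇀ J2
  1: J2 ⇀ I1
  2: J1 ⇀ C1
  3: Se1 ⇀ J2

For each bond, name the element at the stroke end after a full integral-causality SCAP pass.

b3 stroke→J2  (source Se1 imposes e)
b1 stroke→I1  (I1: I, integral causality)
b0 stroke→J2  (J2 flow already set via bond 1)
b2 stroke→J1  (closing 0-jn rule on J1)

bond 0 →J2
bond 1 →I1
bond 2 →J1
bond 3 →J2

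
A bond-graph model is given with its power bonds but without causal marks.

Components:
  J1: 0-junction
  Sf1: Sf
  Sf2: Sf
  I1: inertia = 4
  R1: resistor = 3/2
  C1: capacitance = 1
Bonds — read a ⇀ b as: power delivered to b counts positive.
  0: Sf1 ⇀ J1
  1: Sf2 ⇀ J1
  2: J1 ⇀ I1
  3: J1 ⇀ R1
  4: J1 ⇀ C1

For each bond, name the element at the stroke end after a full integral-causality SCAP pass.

b0 →Sf1
b1 →Sf2
b2 →I1
b3 →R1
b4 →J1

#0 stroke at Sf1  (Sf1: flow source, stroke at near end)
#1 stroke at Sf2  (Sf2 (Sf) sets flow on bond)
#2 stroke at I1  (I1 integral (f out))
#4 stroke at J1  (C1: C, integral causality)
#3 stroke at R1  (J1: bond 4 brought effort, rest push out)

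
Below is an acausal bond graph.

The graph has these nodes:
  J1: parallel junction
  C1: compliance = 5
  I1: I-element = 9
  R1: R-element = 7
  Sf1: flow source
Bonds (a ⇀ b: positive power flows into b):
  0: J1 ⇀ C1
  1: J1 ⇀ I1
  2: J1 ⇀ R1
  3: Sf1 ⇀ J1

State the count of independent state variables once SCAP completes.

bond 3 stroke at Sf1  (Sf1 (Sf) sets flow on bond)
bond 0 stroke at J1  (C1 integral (e out))
bond 1 stroke at I1  (J1: bond 0 brought effort, rest push out)
bond 2 stroke at R1  (0-jn J1 has e-setter on 0)

2  (C1, I1 all integral)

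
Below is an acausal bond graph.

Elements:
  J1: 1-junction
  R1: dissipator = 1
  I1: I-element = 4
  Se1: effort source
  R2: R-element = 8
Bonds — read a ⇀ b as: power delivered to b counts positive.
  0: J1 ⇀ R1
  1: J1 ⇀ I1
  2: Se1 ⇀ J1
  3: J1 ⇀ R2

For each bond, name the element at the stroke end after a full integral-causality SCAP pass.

#0 →J1
#1 →I1
#2 →J1
#3 →J1

bond 2 stroke→J1  (source Se1 imposes e)
bond 1 stroke→I1  (prefer integral on I1)
bond 0 stroke→J1  (1-jn J1 has f-setter on 1)
bond 3 stroke→J1  (1-jn J1 has f-setter on 1)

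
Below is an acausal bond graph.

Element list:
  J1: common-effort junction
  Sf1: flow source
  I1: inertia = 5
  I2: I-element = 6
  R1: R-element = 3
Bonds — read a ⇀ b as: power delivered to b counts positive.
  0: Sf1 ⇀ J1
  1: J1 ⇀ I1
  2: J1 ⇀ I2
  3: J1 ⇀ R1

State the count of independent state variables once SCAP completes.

2  (I1, I2 all integral)

b0 stroke→Sf1  (Sf1: flow source, stroke at near end)
b1 stroke→I1  (prefer integral on I1)
b2 stroke→I2  (I2 integral (f out))
b3 stroke→J1  (only one effort-in slot at J1)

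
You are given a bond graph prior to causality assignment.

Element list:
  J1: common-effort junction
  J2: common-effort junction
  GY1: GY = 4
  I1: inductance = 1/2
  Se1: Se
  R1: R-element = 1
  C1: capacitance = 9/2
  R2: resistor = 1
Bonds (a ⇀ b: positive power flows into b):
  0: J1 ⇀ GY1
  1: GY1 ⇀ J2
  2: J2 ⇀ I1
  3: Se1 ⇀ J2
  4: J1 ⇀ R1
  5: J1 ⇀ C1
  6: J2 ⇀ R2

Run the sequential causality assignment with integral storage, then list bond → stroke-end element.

β0 |GY1
β1 |GY1
β2 |I1
β3 |J2
β4 |R1
β5 |J1
β6 |R2

b3 stroke→J2  (Se1 (Se) sets effort on bond)
b1 stroke→GY1  (0-jn J2 has e-setter on 3)
b2 stroke→I1  (0-jn J2 has e-setter on 3)
b6 stroke→R2  (J2 effort already set via bond 3)
b0 stroke→GY1  (GY GY1: same side as bond 1)
b5 stroke→J1  (C1 integral (e out))
b4 stroke→R1  (0-jn J1 has e-setter on 5)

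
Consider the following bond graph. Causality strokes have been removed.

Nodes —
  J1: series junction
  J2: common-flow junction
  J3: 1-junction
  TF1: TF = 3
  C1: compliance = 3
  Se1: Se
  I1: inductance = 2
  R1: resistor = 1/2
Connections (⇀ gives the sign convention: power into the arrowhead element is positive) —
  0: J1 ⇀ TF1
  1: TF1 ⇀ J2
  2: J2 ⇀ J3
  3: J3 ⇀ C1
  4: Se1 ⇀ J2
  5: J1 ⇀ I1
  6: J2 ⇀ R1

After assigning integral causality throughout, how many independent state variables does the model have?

b4 →J2  (Se1 (Se) sets effort on bond)
b3 →J3  (C1 integral (e out))
b2 →J2  (only one flow-in slot at J3)
b5 →I1  (I1: I, integral causality)
b0 →J1  (J1: bond 5 brought flow, rest push out)
b1 →TF1  (through TF1, causality passes straight; one stroke at TF1)
b6 →J2  (J2 flow already set via bond 1)

2  (C1, I1 all integral)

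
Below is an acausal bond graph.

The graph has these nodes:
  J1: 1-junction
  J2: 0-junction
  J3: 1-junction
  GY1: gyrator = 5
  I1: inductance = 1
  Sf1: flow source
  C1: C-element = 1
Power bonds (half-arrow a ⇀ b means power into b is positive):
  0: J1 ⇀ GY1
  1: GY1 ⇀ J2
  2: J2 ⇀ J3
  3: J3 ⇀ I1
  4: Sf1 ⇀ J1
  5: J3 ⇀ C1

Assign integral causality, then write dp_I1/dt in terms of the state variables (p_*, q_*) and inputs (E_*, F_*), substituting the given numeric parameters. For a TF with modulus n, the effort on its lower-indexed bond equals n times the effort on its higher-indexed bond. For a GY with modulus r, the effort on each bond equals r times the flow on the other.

#4 stroke at Sf1  (Sf1 fixes flow; stroke at Sf1)
#0 stroke at J1  (J1: bond 4 brought flow, rest push out)
#1 stroke at J2  (GY GY1: same side as bond 0)
#2 stroke at J3  (J2 effort already set via bond 1)
#3 stroke at I1  (prefer integral on I1)
#5 stroke at J3  (1-jn J3 has f-setter on 3)

dp_I1/dt = 5*F_Sf1 - q_C1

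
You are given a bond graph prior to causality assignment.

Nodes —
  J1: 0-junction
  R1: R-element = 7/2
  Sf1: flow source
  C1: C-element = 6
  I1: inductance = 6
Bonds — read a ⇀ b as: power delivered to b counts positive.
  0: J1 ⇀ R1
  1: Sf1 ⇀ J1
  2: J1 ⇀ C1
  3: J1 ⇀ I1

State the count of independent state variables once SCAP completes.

2  (C1, I1 all integral)

β1 stroke at Sf1  (Sf1 (Sf) sets flow on bond)
β2 stroke at J1  (C1 outputs effort q/C1)
β0 stroke at R1  (common-e at J1 fixed by 2)
β3 stroke at I1  (common-e at J1 fixed by 2)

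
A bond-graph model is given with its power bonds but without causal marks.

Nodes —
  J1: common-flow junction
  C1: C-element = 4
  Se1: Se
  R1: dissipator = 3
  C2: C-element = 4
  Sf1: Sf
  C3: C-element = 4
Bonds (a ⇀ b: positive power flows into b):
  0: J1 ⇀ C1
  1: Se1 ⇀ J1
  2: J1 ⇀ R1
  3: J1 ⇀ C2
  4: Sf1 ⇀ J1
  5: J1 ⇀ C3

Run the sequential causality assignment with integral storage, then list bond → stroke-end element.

β0 stroke at J1
β1 stroke at J1
β2 stroke at J1
β3 stroke at J1
β4 stroke at Sf1
β5 stroke at J1

bond 1 →J1  (Se1: effort source, stroke at far end)
bond 4 →Sf1  (source Sf1 imposes f)
bond 0 →J1  (common-f at J1 fixed by 4)
bond 2 →J1  (J1: bond 4 brought flow, rest push out)
bond 3 →J1  (1-jn J1 has f-setter on 4)
bond 5 →J1  (J1 flow already set via bond 4)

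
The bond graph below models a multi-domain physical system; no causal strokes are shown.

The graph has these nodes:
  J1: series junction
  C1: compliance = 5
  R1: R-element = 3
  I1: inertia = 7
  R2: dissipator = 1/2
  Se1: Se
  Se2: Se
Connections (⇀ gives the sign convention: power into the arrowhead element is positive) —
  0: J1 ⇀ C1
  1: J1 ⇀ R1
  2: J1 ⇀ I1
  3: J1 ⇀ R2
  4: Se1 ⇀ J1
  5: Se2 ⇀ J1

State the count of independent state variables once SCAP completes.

β4 →J1  (Se1 fixes effort; stroke away)
β5 →J1  (Se2 fixes effort; stroke away)
β0 →J1  (C1: C, integral causality)
β2 →I1  (I1: I, integral causality)
β1 →J1  (common-f at J1 fixed by 2)
β3 →J1  (J1 flow already set via bond 2)

2  (C1, I1 all integral)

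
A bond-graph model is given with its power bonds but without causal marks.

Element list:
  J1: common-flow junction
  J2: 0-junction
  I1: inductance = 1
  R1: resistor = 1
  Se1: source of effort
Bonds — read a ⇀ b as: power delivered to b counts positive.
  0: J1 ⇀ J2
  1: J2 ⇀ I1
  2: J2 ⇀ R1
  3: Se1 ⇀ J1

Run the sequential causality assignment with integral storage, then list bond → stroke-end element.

#0 stroke→J2
#1 stroke→I1
#2 stroke→R1
#3 stroke→J1

#3 stroke at J1  (Se1 (Se) sets effort on bond)
#0 stroke at J2  (only one flow-in slot at J1)
#1 stroke at I1  (J2 effort already set via bond 0)
#2 stroke at R1  (J2: bond 0 brought effort, rest push out)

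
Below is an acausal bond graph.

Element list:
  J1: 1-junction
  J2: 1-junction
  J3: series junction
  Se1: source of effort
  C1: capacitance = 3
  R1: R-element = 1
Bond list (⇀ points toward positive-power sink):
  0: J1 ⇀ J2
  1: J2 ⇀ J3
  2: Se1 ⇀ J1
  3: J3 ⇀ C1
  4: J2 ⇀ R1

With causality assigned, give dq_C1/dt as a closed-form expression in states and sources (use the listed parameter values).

bond 2 |J1  (source Se1 imposes e)
bond 0 |J2  (J1 needs exactly one f-in)
bond 3 |J3  (C1 integral (e out))
bond 1 |J2  (closing 1-jn rule on J3)
bond 4 |R1  (J2 needs exactly one f-in)

dq_C1/dt = E_Se1 - q_C1/3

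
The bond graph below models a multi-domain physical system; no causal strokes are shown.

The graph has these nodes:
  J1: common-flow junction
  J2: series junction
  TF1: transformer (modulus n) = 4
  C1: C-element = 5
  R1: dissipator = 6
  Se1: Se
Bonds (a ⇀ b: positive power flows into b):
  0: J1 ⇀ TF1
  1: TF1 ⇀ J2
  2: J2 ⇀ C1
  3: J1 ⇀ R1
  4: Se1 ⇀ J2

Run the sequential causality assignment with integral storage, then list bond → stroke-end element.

b0 stroke→J1
b1 stroke→TF1
b2 stroke→J2
b3 stroke→R1
b4 stroke→J2

b4 stroke at J2  (Se1 fixes effort; stroke away)
b2 stroke at J2  (C1 integral (e out))
b1 stroke at TF1  (J2 needs exactly one f-in)
b0 stroke at J1  (through TF1, causality passes straight; one stroke at TF1)
b3 stroke at R1  (J1 needs exactly one f-in)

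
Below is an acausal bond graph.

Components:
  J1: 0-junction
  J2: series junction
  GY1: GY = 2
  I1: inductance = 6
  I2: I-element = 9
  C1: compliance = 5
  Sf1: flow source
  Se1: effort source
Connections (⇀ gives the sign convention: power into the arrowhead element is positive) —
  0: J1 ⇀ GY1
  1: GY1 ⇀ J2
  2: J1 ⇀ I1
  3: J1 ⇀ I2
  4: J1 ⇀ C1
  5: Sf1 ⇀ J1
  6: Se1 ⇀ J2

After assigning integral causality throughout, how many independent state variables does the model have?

b5 |Sf1  (Sf1 fixes flow; stroke at Sf1)
b6 |J2  (Se1 fixes effort; stroke away)
b1 |GY1  (only one flow-in slot at J2)
b0 |GY1  (through GY1, causality inverts; strokes same side of GY1)
b2 |I1  (I1: I, integral causality)
b3 |I2  (I2: I, integral causality)
b4 |J1  (J1: last free bond brings effort in)

3  (C1, I1, I2 all integral)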